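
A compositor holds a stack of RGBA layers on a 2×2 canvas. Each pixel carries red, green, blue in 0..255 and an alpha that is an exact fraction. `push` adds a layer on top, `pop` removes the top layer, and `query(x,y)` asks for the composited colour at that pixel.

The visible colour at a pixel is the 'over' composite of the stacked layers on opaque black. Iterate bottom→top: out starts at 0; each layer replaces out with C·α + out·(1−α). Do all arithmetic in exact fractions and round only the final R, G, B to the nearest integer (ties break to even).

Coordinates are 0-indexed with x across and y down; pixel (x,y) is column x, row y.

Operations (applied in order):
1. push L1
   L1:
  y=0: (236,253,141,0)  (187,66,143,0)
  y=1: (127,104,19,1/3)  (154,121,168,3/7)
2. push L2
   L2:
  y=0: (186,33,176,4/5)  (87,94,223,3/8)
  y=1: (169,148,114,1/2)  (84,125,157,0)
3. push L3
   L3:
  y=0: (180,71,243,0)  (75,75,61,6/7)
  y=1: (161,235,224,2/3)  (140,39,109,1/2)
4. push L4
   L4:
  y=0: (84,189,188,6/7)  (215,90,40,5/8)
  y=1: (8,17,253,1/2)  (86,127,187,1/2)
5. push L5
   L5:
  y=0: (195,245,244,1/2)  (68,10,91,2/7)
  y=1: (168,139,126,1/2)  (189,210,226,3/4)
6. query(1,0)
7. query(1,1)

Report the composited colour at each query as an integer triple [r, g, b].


query (1,0) [L1,L2,L3,L4,L5] — begin 0,0,0
after L1 α=0: [0, 0, 0]
after L2 α=3/8: [261/8, 141/4, 669/8]
after L3 α=6/7: [3861/56, 1941/28, 3597/56]
after L4 α=5/8: [71783/448, 18423/224, 21991/448]
after L5 α=2/7: [419843/3136, 96595/1568, 191491/3136]
= [134, 62, 61]

at x=1,y=1 over L1,L2,L3,L4,L5:
after L1 α=3/7: [66, 363/7, 72]
after L2 α=0: [66, 363/7, 72]
after L3 α=1/2: [103, 318/7, 181/2]
after L4 α=1/2: [189/2, 1207/14, 555/4]
after L5 α=3/4: [1323/8, 10027/56, 3267/16]
= [165, 179, 204]


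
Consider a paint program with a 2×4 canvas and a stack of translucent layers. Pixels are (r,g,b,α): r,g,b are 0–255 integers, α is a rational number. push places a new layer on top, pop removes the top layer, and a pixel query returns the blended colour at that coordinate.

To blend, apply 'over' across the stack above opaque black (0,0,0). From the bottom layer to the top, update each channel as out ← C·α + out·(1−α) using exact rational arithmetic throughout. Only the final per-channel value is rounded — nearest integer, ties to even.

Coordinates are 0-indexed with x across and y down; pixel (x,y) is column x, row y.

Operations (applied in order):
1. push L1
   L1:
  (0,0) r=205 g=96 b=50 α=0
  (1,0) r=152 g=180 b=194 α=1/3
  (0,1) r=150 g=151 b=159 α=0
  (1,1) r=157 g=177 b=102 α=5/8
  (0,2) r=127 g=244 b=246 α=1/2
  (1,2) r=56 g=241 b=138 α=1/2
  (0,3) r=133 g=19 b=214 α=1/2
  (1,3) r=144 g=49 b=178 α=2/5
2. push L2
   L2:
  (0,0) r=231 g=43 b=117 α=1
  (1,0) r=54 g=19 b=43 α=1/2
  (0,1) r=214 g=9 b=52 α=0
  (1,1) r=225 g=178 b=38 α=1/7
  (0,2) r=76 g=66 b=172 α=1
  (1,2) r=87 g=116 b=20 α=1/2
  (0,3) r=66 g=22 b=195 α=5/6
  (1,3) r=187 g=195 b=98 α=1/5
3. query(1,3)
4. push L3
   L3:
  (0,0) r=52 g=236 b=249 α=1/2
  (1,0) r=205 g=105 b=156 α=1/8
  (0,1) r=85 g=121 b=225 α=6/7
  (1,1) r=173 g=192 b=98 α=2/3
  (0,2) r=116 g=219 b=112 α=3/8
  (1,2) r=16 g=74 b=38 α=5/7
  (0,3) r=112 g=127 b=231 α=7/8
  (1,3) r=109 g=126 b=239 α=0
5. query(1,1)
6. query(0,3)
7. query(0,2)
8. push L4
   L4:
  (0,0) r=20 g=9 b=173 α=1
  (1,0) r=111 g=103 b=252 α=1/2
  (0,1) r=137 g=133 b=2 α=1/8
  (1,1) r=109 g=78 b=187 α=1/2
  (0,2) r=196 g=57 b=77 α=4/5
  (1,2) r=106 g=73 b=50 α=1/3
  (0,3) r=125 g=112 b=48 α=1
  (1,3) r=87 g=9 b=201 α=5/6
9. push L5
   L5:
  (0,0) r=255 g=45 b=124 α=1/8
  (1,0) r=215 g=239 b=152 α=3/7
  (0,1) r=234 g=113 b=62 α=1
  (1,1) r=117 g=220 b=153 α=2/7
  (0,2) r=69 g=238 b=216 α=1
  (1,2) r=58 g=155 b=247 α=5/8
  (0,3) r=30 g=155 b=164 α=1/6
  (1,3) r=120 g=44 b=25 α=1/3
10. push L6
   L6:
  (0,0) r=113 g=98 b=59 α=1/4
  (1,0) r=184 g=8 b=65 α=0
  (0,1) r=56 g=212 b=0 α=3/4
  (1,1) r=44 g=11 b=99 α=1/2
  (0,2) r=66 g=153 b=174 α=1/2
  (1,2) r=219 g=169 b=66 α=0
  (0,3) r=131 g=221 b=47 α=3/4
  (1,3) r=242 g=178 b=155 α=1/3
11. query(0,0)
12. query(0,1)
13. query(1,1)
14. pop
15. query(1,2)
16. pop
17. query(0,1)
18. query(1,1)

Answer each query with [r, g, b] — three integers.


query (1,3) [L1,L2] — begin 0,0,0
+L1 (α=2/5) → [288/5, 98/5, 356/5]
+L2 (α=1/5) → [2087/25, 1367/25, 1914/25]
= [83, 55, 77]

at x=1,y=1 over L1,L2,L3:
+L1 (α=5/8) → [785/8, 885/8, 255/4]
+L2 (α=1/7) → [465/4, 481/4, 841/14]
+L3 (α=2/3) → [1849/12, 2017/12, 1195/14]
→ [154, 168, 85]

(0,3) stack=L1,L2,L3; from [0,0,0]:
after L1 α=1/2: [133/2, 19/2, 107]
after L2 α=5/6: [793/12, 239/12, 541/3]
after L3 α=7/8: [10201/96, 10907/96, 674/3]
= [106, 114, 225]

(0,2) stack=L1,L2,L3; from [0,0,0]:
+L1 (α=1/2) → [127/2, 122, 123]
+L2 (α=1) → [76, 66, 172]
+L3 (α=3/8) → [91, 987/8, 299/2]
→ [91, 123, 150]

(0,0) stack=L1,L2,L3,L4,L5,L6; from [0,0,0]:
+L1 (α=0) → [0, 0, 0]
+L2 (α=1) → [231, 43, 117]
+L3 (α=1/2) → [283/2, 279/2, 183]
+L4 (α=1) → [20, 9, 173]
+L5 (α=1/8) → [395/8, 27/2, 1335/8]
+L6 (α=1/4) → [2089/32, 277/8, 4477/32]
rounded: [65, 35, 140]

at x=0,y=1 over L1,L2,L3,L4,L5,L6:
L1 α=0: [0, 0, 0]
L2 α=0: [0, 0, 0]
L3 α=6/7: [510/7, 726/7, 1350/7]
L4 α=1/8: [647/8, 859/8, 169]
L5 α=1: [234, 113, 62]
L6 α=3/4: [201/2, 749/4, 31/2]
= [100, 187, 16]

(1,1) stack=L1,L2,L3,L4,L5,L6; from [0,0,0]:
+L1 (α=5/8) → [785/8, 885/8, 255/4]
+L2 (α=1/7) → [465/4, 481/4, 841/14]
+L3 (α=2/3) → [1849/12, 2017/12, 1195/14]
+L4 (α=1/2) → [3157/24, 2953/24, 3813/28]
+L5 (α=2/7) → [21401/168, 25325/168, 27633/196]
+L6 (α=1/2) → [28793/336, 27173/336, 47037/392]
→ [86, 81, 120]

(1,2) stack=L1,L2,L3,L4,L5; from [0,0,0]:
L1 α=1/2: [28, 241/2, 69]
L2 α=1/2: [115/2, 473/4, 89/2]
L3 α=5/7: [195/7, 1213/14, 279/7]
L4 α=1/3: [1132/21, 1724/21, 908/21]
L5 α=5/8: [1581/28, 7149/56, 9553/56]
rounded: [56, 128, 171]

query (0,1) [L1,L2,L3,L4] — begin 0,0,0
after L1 α=0: [0, 0, 0]
after L2 α=0: [0, 0, 0]
after L3 α=6/7: [510/7, 726/7, 1350/7]
after L4 α=1/8: [647/8, 859/8, 169]
→ [81, 107, 169]

(1,1) stack=L1,L2,L3,L4; from [0,0,0]:
L1 α=5/8: [785/8, 885/8, 255/4]
L2 α=1/7: [465/4, 481/4, 841/14]
L3 α=2/3: [1849/12, 2017/12, 1195/14]
L4 α=1/2: [3157/24, 2953/24, 3813/28]
rounded: [132, 123, 136]


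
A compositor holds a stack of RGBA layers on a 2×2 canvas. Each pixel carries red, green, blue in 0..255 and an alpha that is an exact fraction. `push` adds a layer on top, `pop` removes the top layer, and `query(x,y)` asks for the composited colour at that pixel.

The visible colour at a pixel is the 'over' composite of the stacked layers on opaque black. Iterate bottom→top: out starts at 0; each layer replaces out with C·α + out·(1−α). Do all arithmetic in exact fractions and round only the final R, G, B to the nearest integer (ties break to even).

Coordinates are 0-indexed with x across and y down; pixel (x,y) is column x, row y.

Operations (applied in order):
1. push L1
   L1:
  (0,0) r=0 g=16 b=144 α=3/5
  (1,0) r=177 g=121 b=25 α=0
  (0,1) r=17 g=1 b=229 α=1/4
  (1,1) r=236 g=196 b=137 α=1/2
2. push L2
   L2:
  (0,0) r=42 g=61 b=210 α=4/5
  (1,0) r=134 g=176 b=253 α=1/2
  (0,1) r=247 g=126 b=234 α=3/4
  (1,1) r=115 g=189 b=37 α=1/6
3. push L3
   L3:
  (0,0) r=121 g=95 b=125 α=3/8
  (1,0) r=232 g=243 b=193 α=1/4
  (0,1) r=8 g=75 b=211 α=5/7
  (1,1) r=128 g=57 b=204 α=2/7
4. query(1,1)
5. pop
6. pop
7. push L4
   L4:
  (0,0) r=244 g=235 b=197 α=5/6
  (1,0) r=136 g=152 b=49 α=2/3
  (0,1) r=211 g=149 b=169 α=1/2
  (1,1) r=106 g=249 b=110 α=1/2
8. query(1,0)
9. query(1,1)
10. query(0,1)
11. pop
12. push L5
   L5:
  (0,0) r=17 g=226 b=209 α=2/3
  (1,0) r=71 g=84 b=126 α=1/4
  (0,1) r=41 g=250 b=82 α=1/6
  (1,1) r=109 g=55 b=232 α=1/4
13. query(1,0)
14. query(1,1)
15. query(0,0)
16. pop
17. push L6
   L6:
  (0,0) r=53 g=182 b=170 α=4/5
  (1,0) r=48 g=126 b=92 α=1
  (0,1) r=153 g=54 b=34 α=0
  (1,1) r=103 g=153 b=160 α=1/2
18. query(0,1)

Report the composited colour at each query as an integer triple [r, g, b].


query (1,1) [L1,L2,L3] — begin 0,0,0
L1 α=1/2: [118, 98, 137/2]
L2 α=1/6: [235/2, 679/6, 253/4]
L3 α=2/7: [241/2, 4079/42, 2897/28]
→ [120, 97, 103]

(1,0) stack=L1,L4; from [0,0,0]:
after L1 α=0: [0, 0, 0]
after L4 α=2/3: [272/3, 304/3, 98/3]
= [91, 101, 33]

(1,1) stack=L1,L4; from [0,0,0]:
L1 α=1/2: [118, 98, 137/2]
L4 α=1/2: [112, 347/2, 357/4]
→ [112, 174, 89]

query (0,1) [L1,L4] — begin 0,0,0
+L1 (α=1/4) → [17/4, 1/4, 229/4]
+L4 (α=1/2) → [861/8, 597/8, 905/8]
→ [108, 75, 113]

(1,0) stack=L1,L5; from [0,0,0]:
+L1 (α=0) → [0, 0, 0]
+L5 (α=1/4) → [71/4, 21, 63/2]
rounded: [18, 21, 32]

query (1,1) [L1,L5] — begin 0,0,0
L1 α=1/2: [118, 98, 137/2]
L5 α=1/4: [463/4, 349/4, 875/8]
= [116, 87, 109]

query (0,0) [L1,L5] — begin 0,0,0
L1 α=3/5: [0, 48/5, 432/5]
L5 α=2/3: [34/3, 2308/15, 2522/15]
→ [11, 154, 168]

at x=0,y=1 over L1,L6:
+L1 (α=1/4) → [17/4, 1/4, 229/4]
+L6 (α=0) → [17/4, 1/4, 229/4]
= [4, 0, 57]


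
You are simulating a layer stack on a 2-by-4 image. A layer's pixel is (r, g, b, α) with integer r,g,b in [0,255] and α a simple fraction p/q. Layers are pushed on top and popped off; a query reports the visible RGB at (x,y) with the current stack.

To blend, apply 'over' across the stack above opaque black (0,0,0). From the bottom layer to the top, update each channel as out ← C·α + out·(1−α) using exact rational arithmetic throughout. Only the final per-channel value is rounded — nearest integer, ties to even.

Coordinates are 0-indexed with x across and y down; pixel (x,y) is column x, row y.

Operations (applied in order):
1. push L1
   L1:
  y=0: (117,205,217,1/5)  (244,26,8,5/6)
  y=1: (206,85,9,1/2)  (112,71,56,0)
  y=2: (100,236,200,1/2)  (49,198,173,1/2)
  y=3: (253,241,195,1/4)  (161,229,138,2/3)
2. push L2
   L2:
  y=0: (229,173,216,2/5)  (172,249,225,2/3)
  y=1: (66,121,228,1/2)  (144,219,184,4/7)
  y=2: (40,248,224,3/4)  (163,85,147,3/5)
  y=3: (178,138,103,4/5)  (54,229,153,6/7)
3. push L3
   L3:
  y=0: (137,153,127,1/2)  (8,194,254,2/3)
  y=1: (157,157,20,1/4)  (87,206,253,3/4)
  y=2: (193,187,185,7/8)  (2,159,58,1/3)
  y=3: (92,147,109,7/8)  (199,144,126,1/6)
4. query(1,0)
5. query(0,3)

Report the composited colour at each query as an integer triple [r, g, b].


query (1,0) [L1,L2,L3] — begin 0,0,0
+L1 (α=5/6) → [610/3, 65/3, 20/3]
+L2 (α=2/3) → [1642/9, 1559/9, 1370/9]
+L3 (α=2/3) → [1786/27, 5051/27, 5942/27]
= [66, 187, 220]

query (0,3) [L1,L2,L3] — begin 0,0,0
after L1 α=1/4: [253/4, 241/4, 195/4]
after L2 α=4/5: [3101/20, 2449/20, 1843/20]
after L3 α=7/8: [15981/160, 23029/160, 17103/160]
= [100, 144, 107]


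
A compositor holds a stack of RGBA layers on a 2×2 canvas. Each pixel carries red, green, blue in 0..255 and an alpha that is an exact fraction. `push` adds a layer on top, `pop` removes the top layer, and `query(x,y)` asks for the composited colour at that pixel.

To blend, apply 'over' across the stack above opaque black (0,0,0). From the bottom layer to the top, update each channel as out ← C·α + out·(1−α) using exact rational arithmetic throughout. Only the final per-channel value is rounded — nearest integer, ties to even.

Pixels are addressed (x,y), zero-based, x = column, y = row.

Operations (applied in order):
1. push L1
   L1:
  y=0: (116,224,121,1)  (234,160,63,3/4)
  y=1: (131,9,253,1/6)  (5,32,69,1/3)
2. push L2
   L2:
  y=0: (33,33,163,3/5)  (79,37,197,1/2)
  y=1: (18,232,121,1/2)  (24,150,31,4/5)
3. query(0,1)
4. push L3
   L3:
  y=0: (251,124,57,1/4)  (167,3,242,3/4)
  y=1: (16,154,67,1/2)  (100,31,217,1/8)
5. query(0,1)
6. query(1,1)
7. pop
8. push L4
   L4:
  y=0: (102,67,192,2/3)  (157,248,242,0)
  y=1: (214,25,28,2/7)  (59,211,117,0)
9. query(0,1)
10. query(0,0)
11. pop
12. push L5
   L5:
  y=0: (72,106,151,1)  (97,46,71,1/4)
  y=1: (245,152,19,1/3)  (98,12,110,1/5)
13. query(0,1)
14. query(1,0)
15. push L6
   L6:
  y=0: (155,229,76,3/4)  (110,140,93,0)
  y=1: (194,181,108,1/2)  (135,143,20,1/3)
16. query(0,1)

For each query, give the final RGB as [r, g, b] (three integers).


(0,1) stack=L1,L2; from [0,0,0]:
L1 α=1/6: [131/6, 3/2, 253/6]
L2 α=1/2: [239/12, 467/4, 979/12]
→ [20, 117, 82]

(0,1) stack=L1,L2,L3; from [0,0,0]:
+L1 (α=1/6) → [131/6, 3/2, 253/6]
+L2 (α=1/2) → [239/12, 467/4, 979/12]
+L3 (α=1/2) → [431/24, 1083/8, 1783/24]
rounded: [18, 135, 74]

at x=1,y=1 over L1,L2,L3:
+L1 (α=1/3) → [5/3, 32/3, 23]
+L2 (α=4/5) → [293/15, 1832/15, 147/5]
+L3 (α=1/8) → [3551/120, 13289/120, 1057/20]
= [30, 111, 53]

query (0,1) [L1,L2,L4] — begin 0,0,0
L1 α=1/6: [131/6, 3/2, 253/6]
L2 α=1/2: [239/12, 467/4, 979/12]
L4 α=2/7: [6331/84, 2535/28, 5567/84]
rounded: [75, 91, 66]

query (0,0) [L1,L2,L4] — begin 0,0,0
L1 α=1: [116, 224, 121]
L2 α=3/5: [331/5, 547/5, 731/5]
L4 α=2/3: [1351/15, 1217/15, 2651/15]
rounded: [90, 81, 177]

at x=0,y=1 over L1,L2,L5:
L1 α=1/6: [131/6, 3/2, 253/6]
L2 α=1/2: [239/12, 467/4, 979/12]
L5 α=1/3: [1709/18, 257/2, 1093/18]
rounded: [95, 128, 61]

query (1,0) [L1,L2,L5] — begin 0,0,0
+L1 (α=3/4) → [351/2, 120, 189/4]
+L2 (α=1/2) → [509/4, 157/2, 977/8]
+L5 (α=1/4) → [1915/16, 563/8, 3499/32]
rounded: [120, 70, 109]

(0,1) stack=L1,L2,L5,L6; from [0,0,0]:
L1 α=1/6: [131/6, 3/2, 253/6]
L2 α=1/2: [239/12, 467/4, 979/12]
L5 α=1/3: [1709/18, 257/2, 1093/18]
L6 α=1/2: [5201/36, 619/4, 3037/36]
rounded: [144, 155, 84]


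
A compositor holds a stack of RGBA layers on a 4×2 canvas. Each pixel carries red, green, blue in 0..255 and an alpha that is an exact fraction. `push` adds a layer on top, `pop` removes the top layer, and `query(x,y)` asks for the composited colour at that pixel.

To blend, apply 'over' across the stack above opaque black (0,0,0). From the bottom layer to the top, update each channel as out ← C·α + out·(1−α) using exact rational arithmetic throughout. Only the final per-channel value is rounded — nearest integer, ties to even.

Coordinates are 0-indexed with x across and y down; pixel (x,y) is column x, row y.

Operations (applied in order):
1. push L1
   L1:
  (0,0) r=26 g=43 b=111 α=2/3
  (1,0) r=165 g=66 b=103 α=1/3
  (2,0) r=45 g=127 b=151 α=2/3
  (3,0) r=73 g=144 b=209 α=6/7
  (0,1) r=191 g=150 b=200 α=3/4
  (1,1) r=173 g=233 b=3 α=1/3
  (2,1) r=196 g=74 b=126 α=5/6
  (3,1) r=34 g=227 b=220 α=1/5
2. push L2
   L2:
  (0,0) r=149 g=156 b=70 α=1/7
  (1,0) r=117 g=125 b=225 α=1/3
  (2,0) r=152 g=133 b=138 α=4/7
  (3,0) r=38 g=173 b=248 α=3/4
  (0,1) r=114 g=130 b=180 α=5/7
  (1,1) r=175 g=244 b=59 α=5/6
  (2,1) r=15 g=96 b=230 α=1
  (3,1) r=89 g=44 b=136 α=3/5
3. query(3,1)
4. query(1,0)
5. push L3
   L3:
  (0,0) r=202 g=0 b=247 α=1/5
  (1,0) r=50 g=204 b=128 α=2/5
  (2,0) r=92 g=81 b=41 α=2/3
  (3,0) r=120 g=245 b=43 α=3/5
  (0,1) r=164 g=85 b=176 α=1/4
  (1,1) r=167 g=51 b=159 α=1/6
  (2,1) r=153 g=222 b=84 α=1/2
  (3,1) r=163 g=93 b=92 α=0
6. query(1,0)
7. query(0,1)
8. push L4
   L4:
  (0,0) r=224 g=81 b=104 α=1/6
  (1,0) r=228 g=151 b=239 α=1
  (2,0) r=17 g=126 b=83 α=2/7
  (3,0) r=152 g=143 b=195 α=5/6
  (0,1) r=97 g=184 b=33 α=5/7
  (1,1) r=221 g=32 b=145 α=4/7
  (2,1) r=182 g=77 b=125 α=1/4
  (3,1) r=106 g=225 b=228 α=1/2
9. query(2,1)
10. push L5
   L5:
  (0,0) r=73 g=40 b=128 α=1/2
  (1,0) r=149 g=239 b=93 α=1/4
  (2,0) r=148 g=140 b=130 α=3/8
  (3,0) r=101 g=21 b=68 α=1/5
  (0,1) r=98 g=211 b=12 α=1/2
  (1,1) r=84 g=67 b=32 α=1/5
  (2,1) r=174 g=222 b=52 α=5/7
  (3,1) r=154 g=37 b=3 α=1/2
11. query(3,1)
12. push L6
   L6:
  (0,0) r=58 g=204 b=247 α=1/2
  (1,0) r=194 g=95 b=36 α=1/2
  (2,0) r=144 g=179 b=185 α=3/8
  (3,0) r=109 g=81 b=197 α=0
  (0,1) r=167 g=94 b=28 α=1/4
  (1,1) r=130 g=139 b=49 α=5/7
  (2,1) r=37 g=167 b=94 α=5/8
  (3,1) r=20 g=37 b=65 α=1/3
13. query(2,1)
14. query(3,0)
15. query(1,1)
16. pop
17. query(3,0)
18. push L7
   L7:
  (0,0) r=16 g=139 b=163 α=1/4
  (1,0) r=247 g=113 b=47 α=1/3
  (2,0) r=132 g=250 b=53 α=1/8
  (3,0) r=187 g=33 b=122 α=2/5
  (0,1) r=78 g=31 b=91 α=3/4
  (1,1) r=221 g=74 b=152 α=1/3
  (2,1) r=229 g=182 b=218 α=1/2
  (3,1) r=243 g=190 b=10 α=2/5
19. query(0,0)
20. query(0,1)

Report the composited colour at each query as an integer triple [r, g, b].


at x=3,y=1 over L1,L2:
+L1 (α=1/5) → [34/5, 227/5, 44]
+L2 (α=3/5) → [1403/25, 1114/25, 496/5]
= [56, 45, 99]

(1,0) stack=L1,L2; from [0,0,0]:
L1 α=1/3: [55, 22, 103/3]
L2 α=1/3: [227/3, 169/3, 881/9]
= [76, 56, 98]

(1,0) stack=L1,L2,L3; from [0,0,0]:
after L1 α=1/3: [55, 22, 103/3]
after L2 α=1/3: [227/3, 169/3, 881/9]
after L3 α=2/5: [327/5, 577/5, 1649/15]
= [65, 115, 110]

(0,1) stack=L1,L2,L3; from [0,0,0]:
L1 α=3/4: [573/4, 225/2, 150]
L2 α=5/7: [1713/14, 125, 1200/7]
L3 α=1/4: [7435/56, 115, 1208/7]
→ [133, 115, 173]

(2,1) stack=L1,L2,L3,L4; from [0,0,0]:
+L1 (α=5/6) → [490/3, 185/3, 105]
+L2 (α=1) → [15, 96, 230]
+L3 (α=1/2) → [84, 159, 157]
+L4 (α=1/4) → [217/2, 277/2, 149]
→ [108, 138, 149]

(3,1) stack=L1,L2,L3,L4,L5; from [0,0,0]:
L1 α=1/5: [34/5, 227/5, 44]
L2 α=3/5: [1403/25, 1114/25, 496/5]
L3 α=0: [1403/25, 1114/25, 496/5]
L4 α=1/2: [4053/50, 6739/50, 818/5]
L5 α=1/2: [11753/100, 8589/100, 833/10]
= [118, 86, 83]

(2,1) stack=L1,L2,L3,L4,L5,L6; from [0,0,0]:
+L1 (α=5/6) → [490/3, 185/3, 105]
+L2 (α=1) → [15, 96, 230]
+L3 (α=1/2) → [84, 159, 157]
+L4 (α=1/4) → [217/2, 277/2, 149]
+L5 (α=5/7) → [1087/7, 1387/7, 558/7]
+L6 (α=5/8) → [1139/14, 5003/28, 1241/14]
rounded: [81, 179, 89]

query (3,0) [L1,L2,L3,L4,L5,L6] — begin 0,0,0
+L1 (α=6/7) → [438/7, 864/7, 1254/7]
+L2 (α=3/4) → [309/7, 4497/28, 3231/14]
+L3 (α=3/5) → [3138/35, 14787/70, 4134/35]
+L4 (α=5/6) → [14869/105, 64837/420, 12753/70]
+L5 (α=1/5) → [70081/525, 67042/525, 27886/175]
+L6 (α=0) → [70081/525, 67042/525, 27886/175]
= [133, 128, 159]

(1,1) stack=L1,L2,L3,L4,L5,L6; from [0,0,0]:
+L1 (α=1/3) → [173/3, 233/3, 1]
+L2 (α=5/6) → [1399/9, 3893/18, 148/3]
+L3 (α=1/6) → [4249/27, 20383/108, 1217/18]
+L4 (α=4/7) → [12205/63, 24991/252, 671/6]
+L5 (α=1/5) → [54112/315, 29212/315, 1438/15]
+L6 (α=5/7) → [312974/2205, 277349/2205, 6551/105]
→ [142, 126, 62]

query (3,0) [L1,L2,L3,L4,L5] — begin 0,0,0
+L1 (α=6/7) → [438/7, 864/7, 1254/7]
+L2 (α=3/4) → [309/7, 4497/28, 3231/14]
+L3 (α=3/5) → [3138/35, 14787/70, 4134/35]
+L4 (α=5/6) → [14869/105, 64837/420, 12753/70]
+L5 (α=1/5) → [70081/525, 67042/525, 27886/175]
→ [133, 128, 159]

(0,0) stack=L1,L2,L3,L4,L5,L7; from [0,0,0]:
after L1 α=2/3: [52/3, 86/3, 74]
after L2 α=1/7: [253/7, 328/7, 514/7]
after L3 α=1/5: [2426/35, 1312/35, 757/7]
after L4 α=1/6: [1997/21, 1879/42, 4513/42]
after L5 α=1/2: [1765/21, 3559/84, 9889/84]
after L7 α=1/4: [1877/28, 7451/112, 14453/112]
rounded: [67, 67, 129]

at x=0,y=1 over L1,L2,L3,L4,L5,L7:
after L1 α=3/4: [573/4, 225/2, 150]
after L2 α=5/7: [1713/14, 125, 1200/7]
after L3 α=1/4: [7435/56, 115, 1208/7]
after L4 α=5/7: [21015/196, 1150/7, 3571/49]
after L5 α=1/2: [40223/392, 2627/14, 4159/98]
after L7 α=3/4: [131951/1568, 3929/56, 30913/392]
rounded: [84, 70, 79]


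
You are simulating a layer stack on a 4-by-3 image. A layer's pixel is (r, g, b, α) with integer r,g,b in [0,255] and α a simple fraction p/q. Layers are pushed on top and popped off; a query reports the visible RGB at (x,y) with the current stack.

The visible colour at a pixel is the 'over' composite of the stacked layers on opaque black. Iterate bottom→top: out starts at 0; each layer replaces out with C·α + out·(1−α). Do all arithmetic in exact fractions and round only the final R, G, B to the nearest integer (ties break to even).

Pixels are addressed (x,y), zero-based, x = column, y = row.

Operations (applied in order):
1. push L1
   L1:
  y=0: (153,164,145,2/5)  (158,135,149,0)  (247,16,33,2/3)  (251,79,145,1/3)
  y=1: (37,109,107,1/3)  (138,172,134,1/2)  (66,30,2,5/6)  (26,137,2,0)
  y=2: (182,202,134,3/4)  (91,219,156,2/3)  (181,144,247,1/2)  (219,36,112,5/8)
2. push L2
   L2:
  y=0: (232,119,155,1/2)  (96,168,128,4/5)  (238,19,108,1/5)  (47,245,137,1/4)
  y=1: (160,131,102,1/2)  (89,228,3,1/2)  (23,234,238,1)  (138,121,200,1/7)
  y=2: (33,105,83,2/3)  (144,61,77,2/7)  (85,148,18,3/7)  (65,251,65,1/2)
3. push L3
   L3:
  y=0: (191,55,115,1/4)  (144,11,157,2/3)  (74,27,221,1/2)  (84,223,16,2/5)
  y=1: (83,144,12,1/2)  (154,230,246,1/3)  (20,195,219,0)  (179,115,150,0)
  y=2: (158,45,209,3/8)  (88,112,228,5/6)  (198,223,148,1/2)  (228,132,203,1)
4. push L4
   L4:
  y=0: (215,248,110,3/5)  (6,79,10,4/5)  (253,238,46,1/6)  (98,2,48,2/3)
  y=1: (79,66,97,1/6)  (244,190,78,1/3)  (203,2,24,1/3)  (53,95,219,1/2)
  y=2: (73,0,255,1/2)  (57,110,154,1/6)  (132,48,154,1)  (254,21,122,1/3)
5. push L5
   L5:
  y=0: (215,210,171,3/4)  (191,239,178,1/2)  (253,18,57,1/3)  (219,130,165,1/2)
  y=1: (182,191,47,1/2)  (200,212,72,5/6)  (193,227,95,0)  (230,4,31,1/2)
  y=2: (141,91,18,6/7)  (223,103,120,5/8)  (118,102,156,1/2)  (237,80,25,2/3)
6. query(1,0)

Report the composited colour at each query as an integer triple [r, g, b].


query (1,0) [L1,L2,L3,L4,L5] — begin 0,0,0
+L1 (α=0) → [0, 0, 0]
+L2 (α=4/5) → [384/5, 672/5, 512/5]
+L3 (α=2/3) → [608/5, 782/15, 694/5]
+L4 (α=4/5) → [728/25, 5522/75, 894/25]
+L5 (α=1/2) → [5503/50, 23447/150, 2672/25]
= [110, 156, 107]


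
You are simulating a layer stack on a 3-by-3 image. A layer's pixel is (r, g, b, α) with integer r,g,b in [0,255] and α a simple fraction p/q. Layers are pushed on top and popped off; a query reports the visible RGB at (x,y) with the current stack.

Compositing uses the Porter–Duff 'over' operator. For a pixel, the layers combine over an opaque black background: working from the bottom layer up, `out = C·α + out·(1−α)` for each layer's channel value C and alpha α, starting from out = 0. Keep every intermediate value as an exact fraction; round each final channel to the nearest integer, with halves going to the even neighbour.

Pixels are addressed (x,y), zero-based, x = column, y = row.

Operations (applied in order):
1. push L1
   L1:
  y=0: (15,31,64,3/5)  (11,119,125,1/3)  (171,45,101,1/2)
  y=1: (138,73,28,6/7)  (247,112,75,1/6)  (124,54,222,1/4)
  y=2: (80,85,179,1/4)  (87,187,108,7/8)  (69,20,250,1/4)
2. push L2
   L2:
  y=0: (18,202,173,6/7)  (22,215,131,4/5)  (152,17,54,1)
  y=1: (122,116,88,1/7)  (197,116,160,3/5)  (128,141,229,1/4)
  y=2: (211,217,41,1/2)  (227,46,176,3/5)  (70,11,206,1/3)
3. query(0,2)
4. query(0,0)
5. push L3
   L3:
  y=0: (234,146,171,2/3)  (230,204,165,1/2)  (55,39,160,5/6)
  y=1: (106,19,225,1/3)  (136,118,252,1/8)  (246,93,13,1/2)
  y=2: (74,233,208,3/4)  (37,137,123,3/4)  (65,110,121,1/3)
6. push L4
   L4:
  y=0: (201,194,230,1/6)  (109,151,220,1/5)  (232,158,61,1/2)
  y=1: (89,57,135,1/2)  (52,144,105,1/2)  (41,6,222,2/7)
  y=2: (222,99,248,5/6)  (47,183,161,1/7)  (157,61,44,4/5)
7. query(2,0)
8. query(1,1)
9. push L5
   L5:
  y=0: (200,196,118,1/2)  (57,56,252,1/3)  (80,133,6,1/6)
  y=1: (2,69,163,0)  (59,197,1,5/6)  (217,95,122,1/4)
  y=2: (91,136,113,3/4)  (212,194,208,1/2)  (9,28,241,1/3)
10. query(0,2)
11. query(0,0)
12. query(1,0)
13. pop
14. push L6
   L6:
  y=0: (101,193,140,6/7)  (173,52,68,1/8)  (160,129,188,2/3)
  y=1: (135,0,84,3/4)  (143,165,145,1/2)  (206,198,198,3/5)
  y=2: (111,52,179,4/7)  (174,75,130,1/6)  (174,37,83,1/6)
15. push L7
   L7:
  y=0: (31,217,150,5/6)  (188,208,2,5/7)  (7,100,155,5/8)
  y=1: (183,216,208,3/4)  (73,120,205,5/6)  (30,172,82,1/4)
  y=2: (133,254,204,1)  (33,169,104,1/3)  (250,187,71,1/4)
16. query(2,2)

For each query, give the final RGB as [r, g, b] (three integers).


at x=0,y=2 over L1,L2:
after L1 α=1/4: [20, 85/4, 179/4]
after L2 α=1/2: [231/2, 953/8, 343/8]
rounded: [116, 119, 43]

at x=0,y=0 over L1,L2:
after L1 α=3/5: [9, 93/5, 192/5]
after L2 α=6/7: [117/7, 879/5, 5382/35]
→ [17, 176, 154]

query (2,0) [L1,L2,L3,L4] — begin 0,0,0
after L1 α=1/2: [171/2, 45/2, 101/2]
after L2 α=1: [152, 17, 54]
after L3 α=5/6: [427/6, 106/3, 427/3]
after L4 α=1/2: [1819/12, 290/3, 305/3]
= [152, 97, 102]

(1,1) stack=L1,L2,L3,L4; from [0,0,0]:
+L1 (α=1/6) → [247/6, 56/3, 25/2]
+L2 (α=3/5) → [404/3, 1156/15, 101]
+L3 (α=1/8) → [809/6, 4931/60, 959/8]
+L4 (α=1/2) → [1121/12, 13571/120, 1799/16]
rounded: [93, 113, 112]

query (0,2) [L1,L2,L3,L4,L5] — begin 0,0,0
+L1 (α=1/4) → [20, 85/4, 179/4]
+L2 (α=1/2) → [231/2, 953/8, 343/8]
+L3 (α=3/4) → [675/8, 6545/32, 5335/32]
+L4 (α=5/6) → [3185/16, 22385/192, 15005/64]
+L5 (α=3/4) → [7553/64, 100721/768, 36701/256]
rounded: [118, 131, 143]

(0,0) stack=L1,L2,L3,L4,L5; from [0,0,0]:
L1 α=3/5: [9, 93/5, 192/5]
L2 α=6/7: [117/7, 879/5, 5382/35]
L3 α=2/3: [1131/7, 2339/15, 5784/35]
L4 α=1/6: [1177/7, 2921/18, 3697/21]
L5 α=1/2: [2577/14, 6449/36, 6175/42]
→ [184, 179, 147]

(1,0) stack=L1,L2,L3,L4,L5; from [0,0,0]:
L1 α=1/3: [11/3, 119/3, 125/3]
L2 α=4/5: [55/3, 2699/15, 1697/15]
L3 α=1/2: [745/6, 5759/30, 2086/15]
L4 α=1/5: [1817/15, 13783/75, 11644/75]
L5 α=1/3: [4489/45, 31766/225, 42188/225]
= [100, 141, 188]

at x=2,y=2 over L1,L2,L3,L4,L6,L7:
+L1 (α=1/4) → [69/4, 5, 125/2]
+L2 (α=1/3) → [209/6, 7, 331/3]
+L3 (α=1/3) → [404/9, 124/3, 1025/9]
+L4 (α=4/5) → [6056/45, 856/15, 2609/45]
+L6 (α=1/6) → [3811/27, 967/18, 1678/27]
+L7 (α=1/4) → [6061/36, 2089/24, 2317/36]
= [168, 87, 64]


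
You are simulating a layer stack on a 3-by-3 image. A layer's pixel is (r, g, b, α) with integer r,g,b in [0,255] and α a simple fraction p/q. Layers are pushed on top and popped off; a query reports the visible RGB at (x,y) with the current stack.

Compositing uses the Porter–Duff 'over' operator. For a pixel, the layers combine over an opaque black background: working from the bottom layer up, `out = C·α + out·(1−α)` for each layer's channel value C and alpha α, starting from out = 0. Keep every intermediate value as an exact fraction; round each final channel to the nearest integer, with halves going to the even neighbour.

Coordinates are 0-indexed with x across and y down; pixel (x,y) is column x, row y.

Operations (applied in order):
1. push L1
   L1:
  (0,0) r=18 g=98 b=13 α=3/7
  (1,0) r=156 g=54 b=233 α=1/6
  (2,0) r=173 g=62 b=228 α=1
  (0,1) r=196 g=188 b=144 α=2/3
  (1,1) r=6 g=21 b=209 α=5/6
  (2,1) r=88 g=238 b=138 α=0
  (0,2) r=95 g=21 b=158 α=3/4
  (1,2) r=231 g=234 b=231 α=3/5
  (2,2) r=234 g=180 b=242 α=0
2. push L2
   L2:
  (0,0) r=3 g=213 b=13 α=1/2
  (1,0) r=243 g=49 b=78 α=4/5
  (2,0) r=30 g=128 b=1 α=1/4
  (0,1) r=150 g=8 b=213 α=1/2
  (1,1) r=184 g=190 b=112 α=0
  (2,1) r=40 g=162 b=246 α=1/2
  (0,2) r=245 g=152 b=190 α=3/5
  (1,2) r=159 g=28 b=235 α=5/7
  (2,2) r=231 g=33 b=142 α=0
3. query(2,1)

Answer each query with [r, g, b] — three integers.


query (2,1) [L1,L2] — begin 0,0,0
L1 α=0: [0, 0, 0]
L2 α=1/2: [20, 81, 123]
= [20, 81, 123]


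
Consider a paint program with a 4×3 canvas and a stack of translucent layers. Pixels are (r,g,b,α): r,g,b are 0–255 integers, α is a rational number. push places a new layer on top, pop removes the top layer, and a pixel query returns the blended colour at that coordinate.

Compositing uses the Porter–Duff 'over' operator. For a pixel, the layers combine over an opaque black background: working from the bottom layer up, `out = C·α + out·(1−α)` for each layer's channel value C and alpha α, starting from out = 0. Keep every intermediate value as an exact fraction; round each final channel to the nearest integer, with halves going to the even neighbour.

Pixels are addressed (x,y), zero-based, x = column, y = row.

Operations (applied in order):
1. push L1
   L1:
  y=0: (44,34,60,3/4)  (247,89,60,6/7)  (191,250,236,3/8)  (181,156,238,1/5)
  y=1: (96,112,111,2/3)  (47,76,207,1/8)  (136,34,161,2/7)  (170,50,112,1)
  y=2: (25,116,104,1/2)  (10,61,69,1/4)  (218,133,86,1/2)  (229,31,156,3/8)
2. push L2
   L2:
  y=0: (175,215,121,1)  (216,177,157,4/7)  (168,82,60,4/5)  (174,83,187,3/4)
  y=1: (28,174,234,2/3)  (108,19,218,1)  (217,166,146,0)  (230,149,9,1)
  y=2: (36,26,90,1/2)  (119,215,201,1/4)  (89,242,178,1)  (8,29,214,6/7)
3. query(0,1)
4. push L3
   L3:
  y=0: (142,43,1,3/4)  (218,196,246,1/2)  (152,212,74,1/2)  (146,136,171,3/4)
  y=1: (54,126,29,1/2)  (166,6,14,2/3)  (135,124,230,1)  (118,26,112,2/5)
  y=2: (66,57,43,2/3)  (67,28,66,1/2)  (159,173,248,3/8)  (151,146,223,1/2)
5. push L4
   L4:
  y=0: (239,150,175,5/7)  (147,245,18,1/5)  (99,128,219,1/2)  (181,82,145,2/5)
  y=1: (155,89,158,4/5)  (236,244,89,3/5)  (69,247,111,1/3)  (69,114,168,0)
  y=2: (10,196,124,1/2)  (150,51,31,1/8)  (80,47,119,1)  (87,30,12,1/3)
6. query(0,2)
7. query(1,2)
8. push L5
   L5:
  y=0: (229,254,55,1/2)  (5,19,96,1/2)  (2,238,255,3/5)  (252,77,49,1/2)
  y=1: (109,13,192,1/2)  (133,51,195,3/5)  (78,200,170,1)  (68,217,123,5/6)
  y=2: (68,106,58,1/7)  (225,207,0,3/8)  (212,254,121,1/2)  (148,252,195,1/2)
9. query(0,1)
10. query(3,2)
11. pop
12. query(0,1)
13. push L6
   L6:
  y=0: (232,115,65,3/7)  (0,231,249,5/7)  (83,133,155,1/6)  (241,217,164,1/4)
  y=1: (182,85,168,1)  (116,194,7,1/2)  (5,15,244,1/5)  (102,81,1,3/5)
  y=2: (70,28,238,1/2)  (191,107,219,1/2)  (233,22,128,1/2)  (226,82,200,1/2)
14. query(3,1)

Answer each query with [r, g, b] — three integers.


at x=0,y=1 over L1,L2:
L1 α=2/3: [64, 224/3, 74]
L2 α=2/3: [40, 1268/9, 542/3]
= [40, 141, 181]

(0,2) stack=L1,L2,L3,L4; from [0,0,0]:
+L1 (α=1/2) → [25/2, 58, 52]
+L2 (α=1/2) → [97/4, 42, 71]
+L3 (α=2/3) → [625/12, 52, 157/3]
+L4 (α=1/2) → [745/24, 124, 529/6]
= [31, 124, 88]

(1,2) stack=L1,L2,L3,L4; from [0,0,0]:
+L1 (α=1/4) → [5/2, 61/4, 69/4]
+L2 (α=1/4) → [253/8, 1043/16, 1011/16]
+L3 (α=1/2) → [789/16, 1491/32, 2067/32]
+L4 (α=1/8) → [7923/128, 12069/256, 15461/256]
→ [62, 47, 60]

query (0,1) [L1,L2,L3,L4,L5] — begin 0,0,0
after L1 α=2/3: [64, 224/3, 74]
after L2 α=2/3: [40, 1268/9, 542/3]
after L3 α=1/2: [47, 1201/9, 629/6]
after L4 α=4/5: [667/5, 881/9, 4421/30]
after L5 α=1/2: [606/5, 499/9, 10181/60]
→ [121, 55, 170]

(3,2) stack=L1,L2,L3,L4,L5; from [0,0,0]:
after L1 α=3/8: [687/8, 93/8, 117/2]
after L2 α=6/7: [153/8, 1485/56, 2685/14]
after L3 α=1/2: [1361/16, 9661/112, 5807/28]
after L4 α=1/3: [2057/24, 11341/168, 5975/42]
after L5 α=1/2: [5609/48, 53677/336, 14165/84]
= [117, 160, 169]

query (0,1) [L1,L2,L3,L4] — begin 0,0,0
L1 α=2/3: [64, 224/3, 74]
L2 α=2/3: [40, 1268/9, 542/3]
L3 α=1/2: [47, 1201/9, 629/6]
L4 α=4/5: [667/5, 881/9, 4421/30]
rounded: [133, 98, 147]

(3,1) stack=L1,L2,L3,L4,L6; from [0,0,0]:
after L1 α=1: [170, 50, 112]
after L2 α=1: [230, 149, 9]
after L3 α=2/5: [926/5, 499/5, 251/5]
after L4 α=0: [926/5, 499/5, 251/5]
after L6 α=3/5: [3382/25, 2213/25, 517/25]
→ [135, 89, 21]


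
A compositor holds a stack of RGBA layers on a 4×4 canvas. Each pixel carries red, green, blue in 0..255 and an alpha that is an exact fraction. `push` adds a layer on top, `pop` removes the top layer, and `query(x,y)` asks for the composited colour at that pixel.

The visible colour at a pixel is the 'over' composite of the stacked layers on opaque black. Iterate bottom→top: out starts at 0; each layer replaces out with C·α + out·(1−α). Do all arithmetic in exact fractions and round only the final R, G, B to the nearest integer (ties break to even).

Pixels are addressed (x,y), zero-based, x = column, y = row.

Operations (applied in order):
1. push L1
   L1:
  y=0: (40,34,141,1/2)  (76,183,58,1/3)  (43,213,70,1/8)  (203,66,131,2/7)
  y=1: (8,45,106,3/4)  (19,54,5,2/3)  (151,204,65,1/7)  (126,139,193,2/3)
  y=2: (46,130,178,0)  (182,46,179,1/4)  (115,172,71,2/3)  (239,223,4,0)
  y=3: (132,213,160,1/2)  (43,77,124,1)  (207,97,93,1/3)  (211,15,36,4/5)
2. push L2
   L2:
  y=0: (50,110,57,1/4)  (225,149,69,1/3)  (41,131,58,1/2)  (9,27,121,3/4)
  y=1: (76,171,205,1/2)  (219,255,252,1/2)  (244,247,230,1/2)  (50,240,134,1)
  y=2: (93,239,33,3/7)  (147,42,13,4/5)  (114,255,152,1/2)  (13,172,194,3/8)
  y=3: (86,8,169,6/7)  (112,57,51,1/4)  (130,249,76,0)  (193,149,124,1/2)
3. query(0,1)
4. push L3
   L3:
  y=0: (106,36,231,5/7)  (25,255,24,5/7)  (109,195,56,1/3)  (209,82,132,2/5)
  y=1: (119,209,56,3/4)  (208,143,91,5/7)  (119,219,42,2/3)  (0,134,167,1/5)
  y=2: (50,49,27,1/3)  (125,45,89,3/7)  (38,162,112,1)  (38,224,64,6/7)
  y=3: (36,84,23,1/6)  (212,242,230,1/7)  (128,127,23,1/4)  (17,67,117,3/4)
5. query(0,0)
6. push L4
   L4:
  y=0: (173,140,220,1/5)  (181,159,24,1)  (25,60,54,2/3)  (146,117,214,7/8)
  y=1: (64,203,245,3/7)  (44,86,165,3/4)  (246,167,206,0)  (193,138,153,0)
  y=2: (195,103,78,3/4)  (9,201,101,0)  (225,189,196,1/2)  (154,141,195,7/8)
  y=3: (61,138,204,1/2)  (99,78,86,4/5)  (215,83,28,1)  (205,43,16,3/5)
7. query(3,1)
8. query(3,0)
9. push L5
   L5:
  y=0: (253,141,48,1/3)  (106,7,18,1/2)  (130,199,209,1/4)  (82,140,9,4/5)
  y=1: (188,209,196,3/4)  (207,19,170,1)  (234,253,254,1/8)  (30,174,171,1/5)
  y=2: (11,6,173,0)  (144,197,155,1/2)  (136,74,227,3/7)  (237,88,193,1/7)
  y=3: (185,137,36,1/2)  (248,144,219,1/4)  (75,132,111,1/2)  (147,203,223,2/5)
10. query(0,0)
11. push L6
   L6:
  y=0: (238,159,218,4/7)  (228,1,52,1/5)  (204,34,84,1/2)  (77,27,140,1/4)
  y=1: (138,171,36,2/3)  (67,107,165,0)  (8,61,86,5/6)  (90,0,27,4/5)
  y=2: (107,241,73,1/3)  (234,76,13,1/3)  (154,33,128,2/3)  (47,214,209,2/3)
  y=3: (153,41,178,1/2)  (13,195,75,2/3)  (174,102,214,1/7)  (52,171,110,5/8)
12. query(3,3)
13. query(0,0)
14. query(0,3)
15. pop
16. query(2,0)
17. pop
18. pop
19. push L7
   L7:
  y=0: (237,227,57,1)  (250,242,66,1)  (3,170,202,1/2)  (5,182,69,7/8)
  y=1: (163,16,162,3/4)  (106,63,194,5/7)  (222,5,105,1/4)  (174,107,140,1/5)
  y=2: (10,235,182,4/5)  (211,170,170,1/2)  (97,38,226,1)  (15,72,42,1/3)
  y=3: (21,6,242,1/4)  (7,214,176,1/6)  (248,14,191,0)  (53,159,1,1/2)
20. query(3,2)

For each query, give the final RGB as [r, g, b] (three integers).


(0,1) stack=L1,L2; from [0,0,0]:
L1 α=3/4: [6, 135/4, 159/2]
L2 α=1/2: [41, 819/8, 569/4]
rounded: [41, 102, 142]

at x=0,y=0 over L1,L2,L3:
+L1 (α=1/2) → [20, 17, 141/2]
+L2 (α=1/4) → [55/2, 161/4, 537/8]
+L3 (α=5/7) → [585/7, 521/14, 5157/28]
= [84, 37, 184]

(3,1) stack=L1,L2,L3,L4; from [0,0,0]:
L1 α=2/3: [84, 278/3, 386/3]
L2 α=1: [50, 240, 134]
L3 α=1/5: [40, 1094/5, 703/5]
L4 α=0: [40, 1094/5, 703/5]
→ [40, 219, 141]

(3,0) stack=L1,L2,L3,L4; from [0,0,0]:
L1 α=2/7: [58, 132/7, 262/7]
L2 α=3/4: [85/4, 699/28, 2803/28]
L3 α=2/5: [1927/20, 6689/140, 15801/140]
L4 α=7/8: [22367/160, 121349/1120, 225521/1120]
→ [140, 108, 201]

at x=0,y=0 over L1,L2,L3,L4,L5:
after L1 α=1/2: [20, 17, 141/2]
after L2 α=1/4: [55/2, 161/4, 537/8]
after L3 α=5/7: [585/7, 521/14, 5157/28]
after L4 α=1/5: [3551/35, 2022/35, 6697/35]
after L5 α=1/3: [5319/35, 2993/35, 15074/105]
→ [152, 86, 144]

query (3,3) [L1,L2,L3,L4,L5,L6] — begin 0,0,0
+L1 (α=4/5) → [844/5, 12, 144/5]
+L2 (α=1/2) → [1809/10, 161/2, 382/5]
+L3 (α=3/4) → [2319/40, 563/8, 2137/20]
+L4 (α=3/5) → [14619/100, 1079/20, 2617/50]
+L5 (α=2/5) → [73257/500, 11357/100, 30151/250]
+L6 (α=5/8) → [349771/4000, 119571/800, 227953/2000]
rounded: [87, 149, 114]

query (0,0) [L1,L2,L3,L4,L5,L6] — begin 0,0,0
after L1 α=1/2: [20, 17, 141/2]
after L2 α=1/4: [55/2, 161/4, 537/8]
after L3 α=5/7: [585/7, 521/14, 5157/28]
after L4 α=1/5: [3551/35, 2022/35, 6697/35]
after L5 α=1/3: [5319/35, 2993/35, 15074/105]
after L6 α=4/7: [49277/245, 31239/245, 45594/245]
→ [201, 128, 186]

query (0,3) [L1,L2,L3,L4,L5,L6] — begin 0,0,0
L1 α=1/2: [66, 213/2, 80]
L2 α=6/7: [582/7, 309/14, 1094/7]
L3 α=1/6: [527/7, 907/28, 1877/14]
L4 α=1/2: [477/7, 4771/56, 4733/28]
L5 α=1/2: [886/7, 12443/112, 5741/56]
L6 α=1/2: [1957/14, 17035/224, 15709/112]
→ [140, 76, 140]

query (2,0) [L1,L2,L3,L4,L5] — begin 0,0,0
+L1 (α=1/8) → [43/8, 213/8, 35/4]
+L2 (α=1/2) → [371/16, 1261/16, 267/8]
+L3 (α=1/3) → [1243/24, 2821/24, 491/12]
+L4 (α=2/3) → [2443/72, 5701/72, 1787/36]
+L5 (α=1/4) → [5563/96, 10477/96, 4295/48]
= [58, 109, 89]

query (3,2) [L1,L2,L3,L7] — begin 0,0,0
L1 α=0: [0, 0, 0]
L2 α=3/8: [39/8, 129/2, 291/4]
L3 α=6/7: [1863/56, 2817/14, 261/4]
L7 α=1/3: [761/28, 1107/7, 115/2]
= [27, 158, 58]


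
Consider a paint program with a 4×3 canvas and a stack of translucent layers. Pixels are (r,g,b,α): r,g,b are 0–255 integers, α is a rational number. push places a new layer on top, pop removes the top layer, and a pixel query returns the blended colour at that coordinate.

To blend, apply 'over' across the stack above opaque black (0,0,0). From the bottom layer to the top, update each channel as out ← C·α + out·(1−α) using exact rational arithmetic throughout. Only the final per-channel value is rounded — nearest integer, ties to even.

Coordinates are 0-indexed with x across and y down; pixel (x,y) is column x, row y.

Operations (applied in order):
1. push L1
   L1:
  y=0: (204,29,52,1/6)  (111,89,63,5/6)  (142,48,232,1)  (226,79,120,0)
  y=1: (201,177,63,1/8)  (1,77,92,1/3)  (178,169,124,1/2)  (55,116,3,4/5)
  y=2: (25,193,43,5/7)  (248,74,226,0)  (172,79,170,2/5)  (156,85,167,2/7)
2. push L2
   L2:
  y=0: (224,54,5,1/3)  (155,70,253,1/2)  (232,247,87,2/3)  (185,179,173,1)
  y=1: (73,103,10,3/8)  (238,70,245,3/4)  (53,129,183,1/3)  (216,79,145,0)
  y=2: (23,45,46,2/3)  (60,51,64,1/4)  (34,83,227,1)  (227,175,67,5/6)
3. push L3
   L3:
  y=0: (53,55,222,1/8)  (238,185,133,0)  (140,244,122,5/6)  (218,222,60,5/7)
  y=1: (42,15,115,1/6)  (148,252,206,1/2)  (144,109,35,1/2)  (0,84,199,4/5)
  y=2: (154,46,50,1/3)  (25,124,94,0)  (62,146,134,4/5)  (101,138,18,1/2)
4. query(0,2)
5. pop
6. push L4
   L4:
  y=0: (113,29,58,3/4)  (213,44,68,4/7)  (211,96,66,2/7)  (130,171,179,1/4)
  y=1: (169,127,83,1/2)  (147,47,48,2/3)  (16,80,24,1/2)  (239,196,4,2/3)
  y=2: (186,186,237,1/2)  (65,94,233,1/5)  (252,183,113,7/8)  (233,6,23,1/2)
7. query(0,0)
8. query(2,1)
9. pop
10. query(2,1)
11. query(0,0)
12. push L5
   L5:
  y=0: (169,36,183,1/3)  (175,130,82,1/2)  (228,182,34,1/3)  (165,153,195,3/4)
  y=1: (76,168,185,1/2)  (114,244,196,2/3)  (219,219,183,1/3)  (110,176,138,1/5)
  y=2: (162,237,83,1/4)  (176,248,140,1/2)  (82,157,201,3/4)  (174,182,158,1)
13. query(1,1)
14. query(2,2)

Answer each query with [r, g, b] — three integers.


query (0,2) [L1,L2,L3] — begin 0,0,0
after L1 α=5/7: [125/7, 965/7, 215/7]
after L2 α=2/3: [149/7, 1595/21, 859/21]
after L3 α=1/3: [1376/21, 4156/63, 2768/63]
= [66, 66, 44]

query (0,0) [L1,L2,L4] — begin 0,0,0
L1 α=1/6: [34, 29/6, 26/3]
L2 α=1/3: [292/3, 191/9, 67/9]
L4 α=3/4: [1309/12, 487/18, 1633/36]
= [109, 27, 45]

at x=2,y=1 over L1,L2,L4:
after L1 α=1/2: [89, 169/2, 62]
after L2 α=1/3: [77, 298/3, 307/3]
after L4 α=1/2: [93/2, 269/3, 379/6]
→ [46, 90, 63]

(2,1) stack=L1,L2; from [0,0,0]:
after L1 α=1/2: [89, 169/2, 62]
after L2 α=1/3: [77, 298/3, 307/3]
→ [77, 99, 102]

at x=0,y=0 over L1,L2:
after L1 α=1/6: [34, 29/6, 26/3]
after L2 α=1/3: [292/3, 191/9, 67/9]
= [97, 21, 7]

query (1,1) [L1,L2,L5] — begin 0,0,0
+L1 (α=1/3) → [1/3, 77/3, 92/3]
+L2 (α=3/4) → [2143/12, 707/12, 2297/12]
+L5 (α=2/3) → [4879/36, 6563/36, 7001/36]
→ [136, 182, 194]

at x=2,y=2 over L1,L2,L5:
after L1 α=2/5: [344/5, 158/5, 68]
after L2 α=1: [34, 83, 227]
after L5 α=3/4: [70, 277/2, 415/2]
= [70, 138, 208]


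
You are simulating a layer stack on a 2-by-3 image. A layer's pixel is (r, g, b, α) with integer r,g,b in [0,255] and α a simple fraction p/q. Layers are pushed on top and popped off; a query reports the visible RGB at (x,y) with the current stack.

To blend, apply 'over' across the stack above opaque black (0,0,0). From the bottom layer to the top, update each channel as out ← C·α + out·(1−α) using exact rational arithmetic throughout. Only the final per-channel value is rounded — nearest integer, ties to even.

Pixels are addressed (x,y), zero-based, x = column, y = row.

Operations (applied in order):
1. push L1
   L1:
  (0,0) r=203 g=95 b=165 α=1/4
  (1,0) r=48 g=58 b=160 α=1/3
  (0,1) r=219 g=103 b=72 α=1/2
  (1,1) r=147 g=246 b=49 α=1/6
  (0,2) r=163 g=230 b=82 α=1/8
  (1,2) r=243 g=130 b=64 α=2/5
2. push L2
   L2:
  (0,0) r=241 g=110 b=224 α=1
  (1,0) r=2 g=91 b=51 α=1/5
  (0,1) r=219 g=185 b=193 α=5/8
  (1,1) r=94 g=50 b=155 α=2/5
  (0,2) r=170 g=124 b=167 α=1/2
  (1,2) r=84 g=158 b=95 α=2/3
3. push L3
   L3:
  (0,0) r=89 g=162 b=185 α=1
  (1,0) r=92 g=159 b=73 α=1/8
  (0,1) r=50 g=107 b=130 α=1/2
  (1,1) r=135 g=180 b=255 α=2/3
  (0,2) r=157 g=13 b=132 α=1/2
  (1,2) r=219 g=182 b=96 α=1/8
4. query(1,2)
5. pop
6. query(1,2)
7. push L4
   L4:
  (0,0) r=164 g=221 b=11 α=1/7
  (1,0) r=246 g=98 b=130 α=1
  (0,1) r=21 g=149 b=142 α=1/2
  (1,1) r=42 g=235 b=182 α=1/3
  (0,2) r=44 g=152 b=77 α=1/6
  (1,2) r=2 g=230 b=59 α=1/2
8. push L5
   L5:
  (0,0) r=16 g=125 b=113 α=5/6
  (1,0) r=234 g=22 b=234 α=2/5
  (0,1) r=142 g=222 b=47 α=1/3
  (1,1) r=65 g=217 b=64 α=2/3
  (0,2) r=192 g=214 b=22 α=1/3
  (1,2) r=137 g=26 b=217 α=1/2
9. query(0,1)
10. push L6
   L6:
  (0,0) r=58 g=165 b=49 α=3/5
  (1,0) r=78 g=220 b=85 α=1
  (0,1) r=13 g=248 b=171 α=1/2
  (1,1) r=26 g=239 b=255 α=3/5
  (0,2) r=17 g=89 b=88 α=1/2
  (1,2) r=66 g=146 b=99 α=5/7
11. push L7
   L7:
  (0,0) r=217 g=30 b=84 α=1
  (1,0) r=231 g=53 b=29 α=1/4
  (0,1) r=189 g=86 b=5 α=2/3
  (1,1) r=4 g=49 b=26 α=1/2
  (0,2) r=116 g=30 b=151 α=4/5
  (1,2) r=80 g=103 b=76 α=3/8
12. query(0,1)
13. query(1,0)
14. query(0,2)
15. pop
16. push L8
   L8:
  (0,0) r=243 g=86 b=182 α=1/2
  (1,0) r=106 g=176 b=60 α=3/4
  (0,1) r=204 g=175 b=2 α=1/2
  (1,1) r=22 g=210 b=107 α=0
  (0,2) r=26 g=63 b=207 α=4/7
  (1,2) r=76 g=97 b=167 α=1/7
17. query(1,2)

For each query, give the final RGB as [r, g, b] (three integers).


query (1,2) [L1,L2,L3] — begin 0,0,0
after L1 α=2/5: [486/5, 52, 128/5]
after L2 α=2/3: [442/5, 368/3, 1078/15]
after L3 α=1/8: [4189/40, 1561/12, 4493/60]
→ [105, 130, 75]

(1,2) stack=L1,L2; from [0,0,0]:
after L1 α=2/5: [486/5, 52, 128/5]
after L2 α=2/3: [442/5, 368/3, 1078/15]
→ [88, 123, 72]

(0,1) stack=L1,L2,L4,L5; from [0,0,0]:
L1 α=1/2: [219/2, 103/2, 36]
L2 α=5/8: [2847/16, 2159/16, 1073/8]
L4 α=1/2: [3183/32, 4543/32, 2209/16]
L5 α=1/3: [5455/48, 8095/48, 2585/24]
rounded: [114, 169, 108]

(0,1) stack=L1,L2,L4,L5,L6,L7; from [0,0,0]:
after L1 α=1/2: [219/2, 103/2, 36]
after L2 α=5/8: [2847/16, 2159/16, 1073/8]
after L4 α=1/2: [3183/32, 4543/32, 2209/16]
after L5 α=1/3: [5455/48, 8095/48, 2585/24]
after L6 α=1/2: [6079/96, 19999/96, 6689/48]
after L7 α=2/3: [42367/288, 36511/288, 7169/144]
→ [147, 127, 50]

(1,0) stack=L1,L2,L4,L5,L6,L7; from [0,0,0]:
L1 α=1/3: [16, 58/3, 160/3]
L2 α=1/5: [66/5, 101/3, 793/15]
L4 α=1: [246, 98, 130]
L5 α=2/5: [1206/5, 338/5, 858/5]
L6 α=1: [78, 220, 85]
L7 α=1/4: [465/4, 713/4, 71]
rounded: [116, 178, 71]

(0,2) stack=L1,L2,L4,L5,L6,L7; from [0,0,0]:
after L1 α=1/8: [163/8, 115/4, 41/4]
after L2 α=1/2: [1523/16, 611/8, 709/8]
after L4 α=1/6: [2773/32, 4271/48, 1387/16]
after L5 α=1/3: [5845/48, 9407/72, 521/8]
after L6 α=1/2: [6661/96, 15815/144, 1225/16]
after L7 α=4/5: [10241/96, 6619/144, 10889/80]
= [107, 46, 136]

(1,2) stack=L1,L2,L4,L5,L6,L8; from [0,0,0]:
+L1 (α=2/5) → [486/5, 52, 128/5]
+L2 (α=2/3) → [442/5, 368/3, 1078/15]
+L4 (α=1/2) → [226/5, 529/3, 1963/30]
+L5 (α=1/2) → [911/10, 607/6, 8473/60]
+L6 (α=5/7) → [2561/35, 2797/21, 23323/210]
+L8 (α=1/7) → [18026/245, 6273/49, 29168/245]
rounded: [74, 128, 119]
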